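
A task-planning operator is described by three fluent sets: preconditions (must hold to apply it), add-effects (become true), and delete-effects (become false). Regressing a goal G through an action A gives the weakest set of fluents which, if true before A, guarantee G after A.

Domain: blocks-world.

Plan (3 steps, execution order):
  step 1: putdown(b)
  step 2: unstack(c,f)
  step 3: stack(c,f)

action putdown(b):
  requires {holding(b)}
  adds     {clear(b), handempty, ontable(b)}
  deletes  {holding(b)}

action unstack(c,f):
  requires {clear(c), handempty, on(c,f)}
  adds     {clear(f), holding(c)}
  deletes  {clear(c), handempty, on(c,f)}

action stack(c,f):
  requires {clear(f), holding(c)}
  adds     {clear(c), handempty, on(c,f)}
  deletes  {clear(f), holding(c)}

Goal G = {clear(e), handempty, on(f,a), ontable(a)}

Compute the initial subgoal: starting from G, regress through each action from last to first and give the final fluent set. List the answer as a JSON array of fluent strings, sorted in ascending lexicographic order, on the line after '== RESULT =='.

Work backward from the goal:
  through step 3 (stack(c,f)): drop {handempty}, keep {clear(e), on(f,a), ontable(a)}, require {clear(f), holding(c)}
    → {clear(e), clear(f), holding(c), on(f,a), ontable(a)}
  through step 2 (unstack(c,f)): drop {clear(f), holding(c)}, keep {clear(e), on(f,a), ontable(a)}, require {clear(c), handempty, on(c,f)}
    → {clear(c), clear(e), handempty, on(c,f), on(f,a), ontable(a)}
  through step 1 (putdown(b)): drop {handempty}, keep {clear(c), clear(e), on(c,f), on(f,a), ontable(a)}, require {holding(b)}
    → {clear(c), clear(e), holding(b), on(c,f), on(f,a), ontable(a)}

== RESULT ==
["clear(c)", "clear(e)", "holding(b)", "on(c,f)", "on(f,a)", "ontable(a)"]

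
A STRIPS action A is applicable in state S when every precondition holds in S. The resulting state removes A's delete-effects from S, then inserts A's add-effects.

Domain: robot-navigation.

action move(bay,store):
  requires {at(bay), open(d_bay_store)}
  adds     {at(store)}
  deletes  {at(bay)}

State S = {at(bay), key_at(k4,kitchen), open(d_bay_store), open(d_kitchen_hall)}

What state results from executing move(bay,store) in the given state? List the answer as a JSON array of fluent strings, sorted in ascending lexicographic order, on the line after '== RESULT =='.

Progress:
  pre ⊆ S: {at(bay), open(d_bay_store)} ⊆ S  — applicable
  S \ del = {key_at(k4,kitchen), open(d_bay_store), open(d_kitchen_hall)}
  ∪ add   = {at(store), key_at(k4,kitchen), open(d_bay_store), open(d_kitchen_hall)}

== RESULT ==
["at(store)", "key_at(k4,kitchen)", "open(d_bay_store)", "open(d_kitchen_hall)"]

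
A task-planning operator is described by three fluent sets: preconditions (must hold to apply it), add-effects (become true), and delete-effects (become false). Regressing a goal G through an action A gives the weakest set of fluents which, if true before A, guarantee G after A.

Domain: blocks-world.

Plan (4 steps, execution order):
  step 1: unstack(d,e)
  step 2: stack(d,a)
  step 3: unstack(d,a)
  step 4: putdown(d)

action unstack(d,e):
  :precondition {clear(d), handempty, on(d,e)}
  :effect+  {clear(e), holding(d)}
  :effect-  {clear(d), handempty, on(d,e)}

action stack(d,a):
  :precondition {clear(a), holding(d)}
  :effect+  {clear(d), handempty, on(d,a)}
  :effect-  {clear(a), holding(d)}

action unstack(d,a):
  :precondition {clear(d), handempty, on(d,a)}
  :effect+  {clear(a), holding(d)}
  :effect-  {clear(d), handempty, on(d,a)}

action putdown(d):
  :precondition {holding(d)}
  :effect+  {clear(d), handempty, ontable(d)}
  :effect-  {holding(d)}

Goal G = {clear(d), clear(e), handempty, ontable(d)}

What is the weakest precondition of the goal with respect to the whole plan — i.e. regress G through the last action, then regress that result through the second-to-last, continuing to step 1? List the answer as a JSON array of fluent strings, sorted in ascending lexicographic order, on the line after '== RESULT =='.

Work backward from the goal:
  through step 4 (putdown(d)): drop {clear(d), handempty, ontable(d)}, keep {clear(e)}, require {holding(d)}
    → {clear(e), holding(d)}
  through step 3 (unstack(d,a)): drop {holding(d)}, keep {clear(e)}, require {clear(d), handempty, on(d,a)}
    → {clear(d), clear(e), handempty, on(d,a)}
  through step 2 (stack(d,a)): drop {clear(d), handempty, on(d,a)}, keep {clear(e)}, require {clear(a), holding(d)}
    → {clear(a), clear(e), holding(d)}
  through step 1 (unstack(d,e)): drop {clear(e), holding(d)}, keep {clear(a)}, require {clear(d), handempty, on(d,e)}
    → {clear(a), clear(d), handempty, on(d,e)}

== RESULT ==
["clear(a)", "clear(d)", "handempty", "on(d,e)"]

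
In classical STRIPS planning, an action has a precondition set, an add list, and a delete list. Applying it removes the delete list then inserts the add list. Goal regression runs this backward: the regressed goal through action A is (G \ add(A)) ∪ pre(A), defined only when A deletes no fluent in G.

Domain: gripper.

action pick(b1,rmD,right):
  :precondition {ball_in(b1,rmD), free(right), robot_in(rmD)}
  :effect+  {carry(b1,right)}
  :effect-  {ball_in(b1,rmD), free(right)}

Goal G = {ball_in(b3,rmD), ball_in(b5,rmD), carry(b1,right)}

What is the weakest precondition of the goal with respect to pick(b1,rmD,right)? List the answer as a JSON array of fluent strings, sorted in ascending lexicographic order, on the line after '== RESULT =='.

Regress:
  G ∩ del = {}  (empty — regression defined)
  G \ add = {ball_in(b3,rmD), ball_in(b5,rmD), carry(b1,right)} \ {carry(b1,right)} = {ball_in(b3,rmD), ball_in(b5,rmD)}
  ∪ pre   = {ball_in(b3,rmD), ball_in(b5,rmD)} ∪ {ball_in(b1,rmD), free(right), robot_in(rmD)}
          = {ball_in(b1,rmD), ball_in(b3,rmD), ball_in(b5,rmD), free(right), robot_in(rmD)}

== RESULT ==
["ball_in(b1,rmD)", "ball_in(b3,rmD)", "ball_in(b5,rmD)", "free(right)", "robot_in(rmD)"]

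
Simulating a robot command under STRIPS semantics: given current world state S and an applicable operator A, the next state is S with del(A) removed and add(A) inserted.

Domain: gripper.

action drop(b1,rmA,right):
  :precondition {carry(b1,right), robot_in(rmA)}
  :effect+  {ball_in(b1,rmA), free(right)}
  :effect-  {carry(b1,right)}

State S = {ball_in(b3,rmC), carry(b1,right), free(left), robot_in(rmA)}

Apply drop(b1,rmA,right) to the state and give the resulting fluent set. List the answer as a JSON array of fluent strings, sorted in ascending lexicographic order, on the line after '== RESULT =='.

Compute (S \ del) ∪ add:
  pre ⊆ S: {carry(b1,right), robot_in(rmA)} ⊆ S  — applicable
  S \ del = {ball_in(b3,rmC), free(left), robot_in(rmA)}
  ∪ add   = {ball_in(b1,rmA), ball_in(b3,rmC), free(left), free(right), robot_in(rmA)}

== RESULT ==
["ball_in(b1,rmA)", "ball_in(b3,rmC)", "free(left)", "free(right)", "robot_in(rmA)"]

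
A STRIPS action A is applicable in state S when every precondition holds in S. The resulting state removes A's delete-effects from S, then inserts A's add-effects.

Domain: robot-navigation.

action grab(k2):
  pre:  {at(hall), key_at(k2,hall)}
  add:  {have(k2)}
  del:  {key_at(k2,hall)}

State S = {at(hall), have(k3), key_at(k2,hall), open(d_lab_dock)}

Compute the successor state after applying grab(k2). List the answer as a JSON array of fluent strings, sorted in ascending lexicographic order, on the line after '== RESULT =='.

Compute (S \ del) ∪ add:
  pre ⊆ S: {at(hall), key_at(k2,hall)} ⊆ S  — applicable
  S \ del = {at(hall), have(k3), open(d_lab_dock)}
  ∪ add   = {at(hall), have(k2), have(k3), open(d_lab_dock)}

== RESULT ==
["at(hall)", "have(k2)", "have(k3)", "open(d_lab_dock)"]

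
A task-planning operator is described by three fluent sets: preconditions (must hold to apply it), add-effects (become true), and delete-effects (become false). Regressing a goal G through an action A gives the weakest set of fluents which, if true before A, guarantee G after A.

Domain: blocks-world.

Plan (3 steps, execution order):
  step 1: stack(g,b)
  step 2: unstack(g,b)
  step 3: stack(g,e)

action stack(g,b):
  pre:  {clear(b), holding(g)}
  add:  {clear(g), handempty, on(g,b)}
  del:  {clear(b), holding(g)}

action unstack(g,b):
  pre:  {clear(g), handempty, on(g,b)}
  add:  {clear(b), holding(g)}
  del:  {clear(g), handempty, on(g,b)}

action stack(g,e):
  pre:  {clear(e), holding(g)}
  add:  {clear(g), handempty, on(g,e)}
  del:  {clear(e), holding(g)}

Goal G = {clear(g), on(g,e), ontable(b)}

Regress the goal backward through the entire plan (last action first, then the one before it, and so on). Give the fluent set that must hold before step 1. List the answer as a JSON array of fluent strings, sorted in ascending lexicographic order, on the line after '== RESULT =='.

Regress step by step:
  through step 3 (stack(g,e)): drop {clear(g), on(g,e)}, keep {ontable(b)}, require {clear(e), holding(g)}
    → {clear(e), holding(g), ontable(b)}
  through step 2 (unstack(g,b)): drop {holding(g)}, keep {clear(e), ontable(b)}, require {clear(g), handempty, on(g,b)}
    → {clear(e), clear(g), handempty, on(g,b), ontable(b)}
  through step 1 (stack(g,b)): drop {clear(g), handempty, on(g,b)}, keep {clear(e), ontable(b)}, require {clear(b), holding(g)}
    → {clear(b), clear(e), holding(g), ontable(b)}

== RESULT ==
["clear(b)", "clear(e)", "holding(g)", "ontable(b)"]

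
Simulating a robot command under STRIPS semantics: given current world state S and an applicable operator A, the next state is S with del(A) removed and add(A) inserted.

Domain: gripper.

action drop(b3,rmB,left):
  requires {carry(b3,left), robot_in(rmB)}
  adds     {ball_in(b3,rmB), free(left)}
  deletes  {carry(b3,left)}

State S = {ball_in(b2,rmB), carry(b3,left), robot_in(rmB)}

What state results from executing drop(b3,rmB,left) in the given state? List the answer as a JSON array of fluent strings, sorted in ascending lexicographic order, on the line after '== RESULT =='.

Compute (S \ del) ∪ add:
  pre ⊆ S: {carry(b3,left), robot_in(rmB)} ⊆ S  — applicable
  S \ del = {ball_in(b2,rmB), robot_in(rmB)}
  ∪ add   = {ball_in(b2,rmB), ball_in(b3,rmB), free(left), robot_in(rmB)}

== RESULT ==
["ball_in(b2,rmB)", "ball_in(b3,rmB)", "free(left)", "robot_in(rmB)"]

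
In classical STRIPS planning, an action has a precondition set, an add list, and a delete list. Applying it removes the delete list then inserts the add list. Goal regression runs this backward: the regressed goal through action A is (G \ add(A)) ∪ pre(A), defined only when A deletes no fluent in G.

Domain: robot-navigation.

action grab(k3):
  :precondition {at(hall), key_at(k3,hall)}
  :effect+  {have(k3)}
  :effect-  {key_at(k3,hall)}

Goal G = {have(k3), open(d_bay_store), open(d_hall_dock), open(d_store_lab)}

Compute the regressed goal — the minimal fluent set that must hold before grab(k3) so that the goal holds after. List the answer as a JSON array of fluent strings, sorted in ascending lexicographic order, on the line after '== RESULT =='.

Regress:
  G ∩ del = {}  (empty — regression defined)
  G \ add = {have(k3), open(d_bay_store), open(d_hall_dock), open(d_store_lab)} \ {have(k3)} = {open(d_bay_store), open(d_hall_dock), open(d_store_lab)}
  ∪ pre   = {open(d_bay_store), open(d_hall_dock), open(d_store_lab)} ∪ {at(hall), key_at(k3,hall)}
          = {at(hall), key_at(k3,hall), open(d_bay_store), open(d_hall_dock), open(d_store_lab)}

== RESULT ==
["at(hall)", "key_at(k3,hall)", "open(d_bay_store)", "open(d_hall_dock)", "open(d_store_lab)"]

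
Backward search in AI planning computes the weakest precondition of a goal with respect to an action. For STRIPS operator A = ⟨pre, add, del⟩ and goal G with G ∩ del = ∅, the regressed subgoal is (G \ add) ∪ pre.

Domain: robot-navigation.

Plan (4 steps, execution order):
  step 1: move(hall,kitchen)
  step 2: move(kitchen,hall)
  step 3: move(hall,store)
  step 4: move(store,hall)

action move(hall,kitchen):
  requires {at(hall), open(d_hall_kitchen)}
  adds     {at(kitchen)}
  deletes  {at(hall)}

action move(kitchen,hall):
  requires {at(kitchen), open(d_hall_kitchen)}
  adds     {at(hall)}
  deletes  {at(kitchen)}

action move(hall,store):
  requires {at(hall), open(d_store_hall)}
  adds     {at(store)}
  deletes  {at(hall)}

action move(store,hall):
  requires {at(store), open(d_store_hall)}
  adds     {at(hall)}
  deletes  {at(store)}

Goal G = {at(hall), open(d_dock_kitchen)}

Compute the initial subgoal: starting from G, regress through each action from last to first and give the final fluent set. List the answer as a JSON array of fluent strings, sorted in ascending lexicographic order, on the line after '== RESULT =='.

Regress step by step:
  through step 4 (move(store,hall)): drop {at(hall)}, keep {open(d_dock_kitchen)}, require {at(store), open(d_store_hall)}
    → {at(store), open(d_dock_kitchen), open(d_store_hall)}
  through step 3 (move(hall,store)): drop {at(store)}, keep {open(d_dock_kitchen), open(d_store_hall)}, require {at(hall), open(d_store_hall)}
    → {at(hall), open(d_dock_kitchen), open(d_store_hall)}
  through step 2 (move(kitchen,hall)): drop {at(hall)}, keep {open(d_dock_kitchen), open(d_store_hall)}, require {at(kitchen), open(d_hall_kitchen)}
    → {at(kitchen), open(d_dock_kitchen), open(d_hall_kitchen), open(d_store_hall)}
  through step 1 (move(hall,kitchen)): drop {at(kitchen)}, keep {open(d_dock_kitchen), open(d_hall_kitchen), open(d_store_hall)}, require {at(hall), open(d_hall_kitchen)}
    → {at(hall), open(d_dock_kitchen), open(d_hall_kitchen), open(d_store_hall)}

== RESULT ==
["at(hall)", "open(d_dock_kitchen)", "open(d_hall_kitchen)", "open(d_store_hall)"]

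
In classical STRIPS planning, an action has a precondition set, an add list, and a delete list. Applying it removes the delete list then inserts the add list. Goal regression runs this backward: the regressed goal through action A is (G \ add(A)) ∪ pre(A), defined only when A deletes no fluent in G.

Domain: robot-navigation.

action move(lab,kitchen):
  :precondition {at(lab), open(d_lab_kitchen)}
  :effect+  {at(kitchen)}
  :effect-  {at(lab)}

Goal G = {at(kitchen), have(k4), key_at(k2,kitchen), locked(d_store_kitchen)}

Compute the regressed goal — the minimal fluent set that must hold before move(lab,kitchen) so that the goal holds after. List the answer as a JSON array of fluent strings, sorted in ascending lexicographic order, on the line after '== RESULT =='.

Regress:
  G ∩ del = {}  (empty — regression defined)
  G \ add = {at(kitchen), have(k4), key_at(k2,kitchen), locked(d_store_kitchen)} \ {at(kitchen)} = {have(k4), key_at(k2,kitchen), locked(d_store_kitchen)}
  ∪ pre   = {have(k4), key_at(k2,kitchen), locked(d_store_kitchen)} ∪ {at(lab), open(d_lab_kitchen)}
          = {at(lab), have(k4), key_at(k2,kitchen), locked(d_store_kitchen), open(d_lab_kitchen)}

== RESULT ==
["at(lab)", "have(k4)", "key_at(k2,kitchen)", "locked(d_store_kitchen)", "open(d_lab_kitchen)"]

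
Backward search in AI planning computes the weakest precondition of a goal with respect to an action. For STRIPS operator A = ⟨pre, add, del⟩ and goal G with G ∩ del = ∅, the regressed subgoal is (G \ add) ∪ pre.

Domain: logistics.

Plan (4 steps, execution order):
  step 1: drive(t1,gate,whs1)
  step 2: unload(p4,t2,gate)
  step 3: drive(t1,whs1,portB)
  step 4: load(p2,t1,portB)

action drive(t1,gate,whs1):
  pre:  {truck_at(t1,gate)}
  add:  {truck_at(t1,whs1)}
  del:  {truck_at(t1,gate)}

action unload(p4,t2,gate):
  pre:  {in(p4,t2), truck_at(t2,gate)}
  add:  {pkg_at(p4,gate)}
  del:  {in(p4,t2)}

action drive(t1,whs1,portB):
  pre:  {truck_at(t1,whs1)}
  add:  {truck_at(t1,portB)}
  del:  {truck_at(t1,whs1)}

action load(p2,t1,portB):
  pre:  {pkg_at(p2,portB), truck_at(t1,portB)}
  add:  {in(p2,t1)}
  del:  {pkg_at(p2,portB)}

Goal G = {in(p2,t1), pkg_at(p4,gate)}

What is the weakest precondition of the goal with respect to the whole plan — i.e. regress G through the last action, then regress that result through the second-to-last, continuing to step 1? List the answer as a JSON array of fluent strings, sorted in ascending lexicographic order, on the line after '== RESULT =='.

Regress step by step:
  through step 4 (load(p2,t1,portB)): drop {in(p2,t1)}, keep {pkg_at(p4,gate)}, require {pkg_at(p2,portB), truck_at(t1,portB)}
    → {pkg_at(p2,portB), pkg_at(p4,gate), truck_at(t1,portB)}
  through step 3 (drive(t1,whs1,portB)): drop {truck_at(t1,portB)}, keep {pkg_at(p2,portB), pkg_at(p4,gate)}, require {truck_at(t1,whs1)}
    → {pkg_at(p2,portB), pkg_at(p4,gate), truck_at(t1,whs1)}
  through step 2 (unload(p4,t2,gate)): drop {pkg_at(p4,gate)}, keep {pkg_at(p2,portB), truck_at(t1,whs1)}, require {in(p4,t2), truck_at(t2,gate)}
    → {in(p4,t2), pkg_at(p2,portB), truck_at(t1,whs1), truck_at(t2,gate)}
  through step 1 (drive(t1,gate,whs1)): drop {truck_at(t1,whs1)}, keep {in(p4,t2), pkg_at(p2,portB), truck_at(t2,gate)}, require {truck_at(t1,gate)}
    → {in(p4,t2), pkg_at(p2,portB), truck_at(t1,gate), truck_at(t2,gate)}

== RESULT ==
["in(p4,t2)", "pkg_at(p2,portB)", "truck_at(t1,gate)", "truck_at(t2,gate)"]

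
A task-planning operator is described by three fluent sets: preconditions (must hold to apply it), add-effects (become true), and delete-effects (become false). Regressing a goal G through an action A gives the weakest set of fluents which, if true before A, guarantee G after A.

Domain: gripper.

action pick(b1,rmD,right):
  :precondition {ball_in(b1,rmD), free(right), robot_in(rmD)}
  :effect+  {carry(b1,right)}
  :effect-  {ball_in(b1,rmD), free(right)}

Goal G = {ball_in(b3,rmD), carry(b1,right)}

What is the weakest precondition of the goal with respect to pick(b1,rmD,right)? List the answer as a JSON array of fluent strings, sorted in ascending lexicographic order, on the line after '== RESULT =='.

Regress:
  G ∩ del = {}  (empty — regression defined)
  G \ add = {ball_in(b3,rmD), carry(b1,right)} \ {carry(b1,right)} = {ball_in(b3,rmD)}
  ∪ pre   = {ball_in(b3,rmD)} ∪ {ball_in(b1,rmD), free(right), robot_in(rmD)}
          = {ball_in(b1,rmD), ball_in(b3,rmD), free(right), robot_in(rmD)}

== RESULT ==
["ball_in(b1,rmD)", "ball_in(b3,rmD)", "free(right)", "robot_in(rmD)"]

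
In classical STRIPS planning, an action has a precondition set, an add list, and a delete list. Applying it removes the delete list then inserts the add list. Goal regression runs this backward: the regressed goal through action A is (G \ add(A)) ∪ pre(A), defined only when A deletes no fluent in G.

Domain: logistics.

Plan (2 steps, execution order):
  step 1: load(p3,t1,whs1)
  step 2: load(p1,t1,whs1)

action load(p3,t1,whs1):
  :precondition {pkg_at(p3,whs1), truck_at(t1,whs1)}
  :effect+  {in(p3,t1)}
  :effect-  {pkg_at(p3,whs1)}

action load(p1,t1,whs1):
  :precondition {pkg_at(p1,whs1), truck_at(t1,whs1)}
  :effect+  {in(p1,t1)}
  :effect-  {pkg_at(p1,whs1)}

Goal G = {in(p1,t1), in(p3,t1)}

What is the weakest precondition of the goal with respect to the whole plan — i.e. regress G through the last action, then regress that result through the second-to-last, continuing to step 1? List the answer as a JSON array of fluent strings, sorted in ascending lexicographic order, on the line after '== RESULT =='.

Regress step by step:
  through step 2 (load(p1,t1,whs1)): drop {in(p1,t1)}, keep {in(p3,t1)}, require {pkg_at(p1,whs1), truck_at(t1,whs1)}
    → {in(p3,t1), pkg_at(p1,whs1), truck_at(t1,whs1)}
  through step 1 (load(p3,t1,whs1)): drop {in(p3,t1)}, keep {pkg_at(p1,whs1), truck_at(t1,whs1)}, require {pkg_at(p3,whs1), truck_at(t1,whs1)}
    → {pkg_at(p1,whs1), pkg_at(p3,whs1), truck_at(t1,whs1)}

== RESULT ==
["pkg_at(p1,whs1)", "pkg_at(p3,whs1)", "truck_at(t1,whs1)"]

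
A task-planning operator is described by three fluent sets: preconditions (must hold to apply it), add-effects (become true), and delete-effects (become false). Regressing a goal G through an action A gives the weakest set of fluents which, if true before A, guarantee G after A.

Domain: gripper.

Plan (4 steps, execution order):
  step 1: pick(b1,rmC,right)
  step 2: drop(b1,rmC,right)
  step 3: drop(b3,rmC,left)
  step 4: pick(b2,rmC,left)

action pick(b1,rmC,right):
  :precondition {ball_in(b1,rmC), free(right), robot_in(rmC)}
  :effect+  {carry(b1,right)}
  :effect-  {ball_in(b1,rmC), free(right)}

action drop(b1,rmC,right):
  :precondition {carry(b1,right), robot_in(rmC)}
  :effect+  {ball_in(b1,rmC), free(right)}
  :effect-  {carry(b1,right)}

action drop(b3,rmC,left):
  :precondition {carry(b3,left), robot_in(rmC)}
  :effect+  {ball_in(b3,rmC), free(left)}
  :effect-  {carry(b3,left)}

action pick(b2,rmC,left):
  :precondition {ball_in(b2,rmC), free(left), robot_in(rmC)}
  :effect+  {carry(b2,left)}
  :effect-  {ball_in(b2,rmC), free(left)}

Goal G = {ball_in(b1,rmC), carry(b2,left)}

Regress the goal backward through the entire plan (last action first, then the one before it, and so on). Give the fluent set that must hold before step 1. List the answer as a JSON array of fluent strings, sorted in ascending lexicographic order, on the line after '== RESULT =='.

Work backward from the goal:
  through step 4 (pick(b2,rmC,left)): drop {carry(b2,left)}, keep {ball_in(b1,rmC)}, require {ball_in(b2,rmC), free(left), robot_in(rmC)}
    → {ball_in(b1,rmC), ball_in(b2,rmC), free(left), robot_in(rmC)}
  through step 3 (drop(b3,rmC,left)): drop {free(left)}, keep {ball_in(b1,rmC), ball_in(b2,rmC), robot_in(rmC)}, require {carry(b3,left), robot_in(rmC)}
    → {ball_in(b1,rmC), ball_in(b2,rmC), carry(b3,left), robot_in(rmC)}
  through step 2 (drop(b1,rmC,right)): drop {ball_in(b1,rmC)}, keep {ball_in(b2,rmC), carry(b3,left), robot_in(rmC)}, require {carry(b1,right), robot_in(rmC)}
    → {ball_in(b2,rmC), carry(b1,right), carry(b3,left), robot_in(rmC)}
  through step 1 (pick(b1,rmC,right)): drop {carry(b1,right)}, keep {ball_in(b2,rmC), carry(b3,left), robot_in(rmC)}, require {ball_in(b1,rmC), free(right), robot_in(rmC)}
    → {ball_in(b1,rmC), ball_in(b2,rmC), carry(b3,left), free(right), robot_in(rmC)}

== RESULT ==
["ball_in(b1,rmC)", "ball_in(b2,rmC)", "carry(b3,left)", "free(right)", "robot_in(rmC)"]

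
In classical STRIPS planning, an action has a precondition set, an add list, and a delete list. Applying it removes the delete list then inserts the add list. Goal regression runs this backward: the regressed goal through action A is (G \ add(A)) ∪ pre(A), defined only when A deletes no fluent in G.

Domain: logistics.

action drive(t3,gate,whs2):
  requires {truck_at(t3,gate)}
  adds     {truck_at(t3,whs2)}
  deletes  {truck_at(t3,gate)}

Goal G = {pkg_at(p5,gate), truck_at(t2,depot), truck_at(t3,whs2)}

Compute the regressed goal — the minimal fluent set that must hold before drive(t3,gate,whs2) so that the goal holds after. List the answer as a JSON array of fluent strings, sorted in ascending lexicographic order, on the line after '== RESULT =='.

Regress:
  G ∩ del = {}  (empty — regression defined)
  G \ add = {pkg_at(p5,gate), truck_at(t2,depot), truck_at(t3,whs2)} \ {truck_at(t3,whs2)} = {pkg_at(p5,gate), truck_at(t2,depot)}
  ∪ pre   = {pkg_at(p5,gate), truck_at(t2,depot)} ∪ {truck_at(t3,gate)}
          = {pkg_at(p5,gate), truck_at(t2,depot), truck_at(t3,gate)}

== RESULT ==
["pkg_at(p5,gate)", "truck_at(t2,depot)", "truck_at(t3,gate)"]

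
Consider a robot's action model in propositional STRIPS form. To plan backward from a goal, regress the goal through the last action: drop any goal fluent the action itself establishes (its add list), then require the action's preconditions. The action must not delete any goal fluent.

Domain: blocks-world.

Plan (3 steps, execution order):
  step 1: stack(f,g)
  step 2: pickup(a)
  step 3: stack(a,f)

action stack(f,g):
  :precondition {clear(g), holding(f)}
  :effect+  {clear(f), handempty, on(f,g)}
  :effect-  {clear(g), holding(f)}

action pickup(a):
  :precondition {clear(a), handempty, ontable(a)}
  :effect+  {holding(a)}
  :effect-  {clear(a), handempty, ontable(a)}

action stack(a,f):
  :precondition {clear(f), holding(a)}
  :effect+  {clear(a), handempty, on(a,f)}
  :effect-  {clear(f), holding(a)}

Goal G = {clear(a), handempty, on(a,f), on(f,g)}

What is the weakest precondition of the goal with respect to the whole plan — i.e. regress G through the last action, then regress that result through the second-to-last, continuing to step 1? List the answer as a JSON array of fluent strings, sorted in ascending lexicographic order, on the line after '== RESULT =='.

Regress step by step:
  through step 3 (stack(a,f)): drop {clear(a), handempty, on(a,f)}, keep {on(f,g)}, require {clear(f), holding(a)}
    → {clear(f), holding(a), on(f,g)}
  through step 2 (pickup(a)): drop {holding(a)}, keep {clear(f), on(f,g)}, require {clear(a), handempty, ontable(a)}
    → {clear(a), clear(f), handempty, on(f,g), ontable(a)}
  through step 1 (stack(f,g)): drop {clear(f), handempty, on(f,g)}, keep {clear(a), ontable(a)}, require {clear(g), holding(f)}
    → {clear(a), clear(g), holding(f), ontable(a)}

== RESULT ==
["clear(a)", "clear(g)", "holding(f)", "ontable(a)"]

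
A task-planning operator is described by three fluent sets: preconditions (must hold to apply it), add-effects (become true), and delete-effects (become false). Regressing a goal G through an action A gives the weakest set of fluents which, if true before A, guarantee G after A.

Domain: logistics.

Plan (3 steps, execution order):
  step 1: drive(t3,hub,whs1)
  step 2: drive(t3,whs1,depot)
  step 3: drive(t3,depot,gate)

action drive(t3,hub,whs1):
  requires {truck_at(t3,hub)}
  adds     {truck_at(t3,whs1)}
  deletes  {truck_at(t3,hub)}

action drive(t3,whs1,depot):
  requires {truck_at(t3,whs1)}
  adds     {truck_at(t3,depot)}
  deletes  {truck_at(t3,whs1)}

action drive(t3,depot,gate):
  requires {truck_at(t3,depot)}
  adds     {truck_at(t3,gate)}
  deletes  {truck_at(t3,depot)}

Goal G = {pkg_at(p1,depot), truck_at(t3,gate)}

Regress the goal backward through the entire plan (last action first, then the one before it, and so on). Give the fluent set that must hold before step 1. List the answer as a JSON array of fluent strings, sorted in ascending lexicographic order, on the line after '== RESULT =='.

Work backward from the goal:
  through step 3 (drive(t3,depot,gate)): drop {truck_at(t3,gate)}, keep {pkg_at(p1,depot)}, require {truck_at(t3,depot)}
    → {pkg_at(p1,depot), truck_at(t3,depot)}
  through step 2 (drive(t3,whs1,depot)): drop {truck_at(t3,depot)}, keep {pkg_at(p1,depot)}, require {truck_at(t3,whs1)}
    → {pkg_at(p1,depot), truck_at(t3,whs1)}
  through step 1 (drive(t3,hub,whs1)): drop {truck_at(t3,whs1)}, keep {pkg_at(p1,depot)}, require {truck_at(t3,hub)}
    → {pkg_at(p1,depot), truck_at(t3,hub)}

== RESULT ==
["pkg_at(p1,depot)", "truck_at(t3,hub)"]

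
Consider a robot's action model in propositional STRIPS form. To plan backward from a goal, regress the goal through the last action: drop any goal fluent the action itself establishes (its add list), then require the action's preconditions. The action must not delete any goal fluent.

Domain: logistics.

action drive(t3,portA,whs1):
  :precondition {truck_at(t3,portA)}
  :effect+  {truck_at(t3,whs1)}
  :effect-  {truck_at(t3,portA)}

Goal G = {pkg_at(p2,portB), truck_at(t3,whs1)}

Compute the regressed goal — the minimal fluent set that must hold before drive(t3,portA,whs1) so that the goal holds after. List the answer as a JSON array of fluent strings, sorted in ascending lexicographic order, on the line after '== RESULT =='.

Compute (G \ add) ∪ pre:
  G ∩ del = {}  (empty — regression defined)
  G \ add = {pkg_at(p2,portB), truck_at(t3,whs1)} \ {truck_at(t3,whs1)} = {pkg_at(p2,portB)}
  ∪ pre   = {pkg_at(p2,portB)} ∪ {truck_at(t3,portA)}
          = {pkg_at(p2,portB), truck_at(t3,portA)}

== RESULT ==
["pkg_at(p2,portB)", "truck_at(t3,portA)"]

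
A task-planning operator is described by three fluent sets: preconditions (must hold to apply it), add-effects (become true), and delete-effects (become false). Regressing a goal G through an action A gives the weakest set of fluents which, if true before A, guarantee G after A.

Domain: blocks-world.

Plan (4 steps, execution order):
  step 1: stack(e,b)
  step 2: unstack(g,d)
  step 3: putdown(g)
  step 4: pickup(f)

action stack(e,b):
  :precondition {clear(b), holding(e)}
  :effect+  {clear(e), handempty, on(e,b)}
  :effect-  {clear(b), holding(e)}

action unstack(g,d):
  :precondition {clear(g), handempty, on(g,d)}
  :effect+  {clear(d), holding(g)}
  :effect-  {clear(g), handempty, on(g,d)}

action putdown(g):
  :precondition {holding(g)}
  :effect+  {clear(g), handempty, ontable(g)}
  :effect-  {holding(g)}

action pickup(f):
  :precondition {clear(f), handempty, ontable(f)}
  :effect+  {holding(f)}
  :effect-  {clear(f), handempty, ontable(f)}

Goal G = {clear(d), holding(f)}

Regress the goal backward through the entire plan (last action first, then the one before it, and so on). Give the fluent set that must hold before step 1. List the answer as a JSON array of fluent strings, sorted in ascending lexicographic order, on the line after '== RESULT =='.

Regress step by step:
  through step 4 (pickup(f)): drop {holding(f)}, keep {clear(d)}, require {clear(f), handempty, ontable(f)}
    → {clear(d), clear(f), handempty, ontable(f)}
  through step 3 (putdown(g)): drop {handempty}, keep {clear(d), clear(f), ontable(f)}, require {holding(g)}
    → {clear(d), clear(f), holding(g), ontable(f)}
  through step 2 (unstack(g,d)): drop {clear(d), holding(g)}, keep {clear(f), ontable(f)}, require {clear(g), handempty, on(g,d)}
    → {clear(f), clear(g), handempty, on(g,d), ontable(f)}
  through step 1 (stack(e,b)): drop {handempty}, keep {clear(f), clear(g), on(g,d), ontable(f)}, require {clear(b), holding(e)}
    → {clear(b), clear(f), clear(g), holding(e), on(g,d), ontable(f)}

== RESULT ==
["clear(b)", "clear(f)", "clear(g)", "holding(e)", "on(g,d)", "ontable(f)"]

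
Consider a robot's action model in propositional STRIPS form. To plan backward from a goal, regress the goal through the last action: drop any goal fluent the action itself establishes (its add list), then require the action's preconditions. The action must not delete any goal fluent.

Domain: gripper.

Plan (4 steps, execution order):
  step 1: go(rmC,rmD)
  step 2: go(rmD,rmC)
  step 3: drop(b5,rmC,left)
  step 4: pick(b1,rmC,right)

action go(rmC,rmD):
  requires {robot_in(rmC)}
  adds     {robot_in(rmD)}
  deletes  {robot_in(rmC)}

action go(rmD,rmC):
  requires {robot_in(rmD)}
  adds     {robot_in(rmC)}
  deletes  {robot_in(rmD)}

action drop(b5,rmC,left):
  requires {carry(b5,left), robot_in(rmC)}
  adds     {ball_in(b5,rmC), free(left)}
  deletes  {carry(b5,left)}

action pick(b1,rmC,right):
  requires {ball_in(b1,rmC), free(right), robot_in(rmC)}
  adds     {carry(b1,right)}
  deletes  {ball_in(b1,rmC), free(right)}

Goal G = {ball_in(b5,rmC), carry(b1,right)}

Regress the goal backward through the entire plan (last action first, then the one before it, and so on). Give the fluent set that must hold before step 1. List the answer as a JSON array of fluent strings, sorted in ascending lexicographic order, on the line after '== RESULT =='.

Regress step by step:
  through step 4 (pick(b1,rmC,right)): drop {carry(b1,right)}, keep {ball_in(b5,rmC)}, require {ball_in(b1,rmC), free(right), robot_in(rmC)}
    → {ball_in(b1,rmC), ball_in(b5,rmC), free(right), robot_in(rmC)}
  through step 3 (drop(b5,rmC,left)): drop {ball_in(b5,rmC)}, keep {ball_in(b1,rmC), free(right), robot_in(rmC)}, require {carry(b5,left), robot_in(rmC)}
    → {ball_in(b1,rmC), carry(b5,left), free(right), robot_in(rmC)}
  through step 2 (go(rmD,rmC)): drop {robot_in(rmC)}, keep {ball_in(b1,rmC), carry(b5,left), free(right)}, require {robot_in(rmD)}
    → {ball_in(b1,rmC), carry(b5,left), free(right), robot_in(rmD)}
  through step 1 (go(rmC,rmD)): drop {robot_in(rmD)}, keep {ball_in(b1,rmC), carry(b5,left), free(right)}, require {robot_in(rmC)}
    → {ball_in(b1,rmC), carry(b5,left), free(right), robot_in(rmC)}

== RESULT ==
["ball_in(b1,rmC)", "carry(b5,left)", "free(right)", "robot_in(rmC)"]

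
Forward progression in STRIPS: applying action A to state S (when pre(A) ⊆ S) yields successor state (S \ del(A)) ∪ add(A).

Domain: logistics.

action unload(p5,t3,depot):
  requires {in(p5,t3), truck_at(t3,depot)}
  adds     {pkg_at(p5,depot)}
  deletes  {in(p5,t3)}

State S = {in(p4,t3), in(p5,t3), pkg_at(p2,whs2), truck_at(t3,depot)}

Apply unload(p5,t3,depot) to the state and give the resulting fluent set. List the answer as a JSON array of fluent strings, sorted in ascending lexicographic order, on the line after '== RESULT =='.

Progress:
  pre ⊆ S: {in(p5,t3), truck_at(t3,depot)} ⊆ S  — applicable
  S \ del = {in(p4,t3), pkg_at(p2,whs2), truck_at(t3,depot)}
  ∪ add   = {in(p4,t3), pkg_at(p2,whs2), pkg_at(p5,depot), truck_at(t3,depot)}

== RESULT ==
["in(p4,t3)", "pkg_at(p2,whs2)", "pkg_at(p5,depot)", "truck_at(t3,depot)"]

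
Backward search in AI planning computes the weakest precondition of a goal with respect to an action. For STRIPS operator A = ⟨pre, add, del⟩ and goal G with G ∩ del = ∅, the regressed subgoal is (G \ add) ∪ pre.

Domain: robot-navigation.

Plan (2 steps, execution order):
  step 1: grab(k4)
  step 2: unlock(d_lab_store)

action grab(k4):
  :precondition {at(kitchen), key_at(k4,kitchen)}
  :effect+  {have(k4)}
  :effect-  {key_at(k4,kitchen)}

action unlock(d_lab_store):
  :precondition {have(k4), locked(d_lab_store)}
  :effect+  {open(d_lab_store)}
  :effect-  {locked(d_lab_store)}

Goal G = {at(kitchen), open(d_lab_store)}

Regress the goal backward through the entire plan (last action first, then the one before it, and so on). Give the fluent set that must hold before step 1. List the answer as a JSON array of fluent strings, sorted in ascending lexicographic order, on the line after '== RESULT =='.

Work backward from the goal:
  through step 2 (unlock(d_lab_store)): drop {open(d_lab_store)}, keep {at(kitchen)}, require {have(k4), locked(d_lab_store)}
    → {at(kitchen), have(k4), locked(d_lab_store)}
  through step 1 (grab(k4)): drop {have(k4)}, keep {at(kitchen), locked(d_lab_store)}, require {at(kitchen), key_at(k4,kitchen)}
    → {at(kitchen), key_at(k4,kitchen), locked(d_lab_store)}

== RESULT ==
["at(kitchen)", "key_at(k4,kitchen)", "locked(d_lab_store)"]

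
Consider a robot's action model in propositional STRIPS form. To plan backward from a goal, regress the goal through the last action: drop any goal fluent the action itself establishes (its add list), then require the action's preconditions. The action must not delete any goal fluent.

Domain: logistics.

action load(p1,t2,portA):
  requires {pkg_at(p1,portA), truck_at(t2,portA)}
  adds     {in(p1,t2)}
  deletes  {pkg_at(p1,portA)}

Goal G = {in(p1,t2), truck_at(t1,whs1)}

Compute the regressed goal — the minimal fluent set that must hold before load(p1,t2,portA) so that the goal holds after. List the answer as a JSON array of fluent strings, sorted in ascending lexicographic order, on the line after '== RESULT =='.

Regress:
  G ∩ del = {}  (empty — regression defined)
  G \ add = {in(p1,t2), truck_at(t1,whs1)} \ {in(p1,t2)} = {truck_at(t1,whs1)}
  ∪ pre   = {truck_at(t1,whs1)} ∪ {pkg_at(p1,portA), truck_at(t2,portA)}
          = {pkg_at(p1,portA), truck_at(t1,whs1), truck_at(t2,portA)}

== RESULT ==
["pkg_at(p1,portA)", "truck_at(t1,whs1)", "truck_at(t2,portA)"]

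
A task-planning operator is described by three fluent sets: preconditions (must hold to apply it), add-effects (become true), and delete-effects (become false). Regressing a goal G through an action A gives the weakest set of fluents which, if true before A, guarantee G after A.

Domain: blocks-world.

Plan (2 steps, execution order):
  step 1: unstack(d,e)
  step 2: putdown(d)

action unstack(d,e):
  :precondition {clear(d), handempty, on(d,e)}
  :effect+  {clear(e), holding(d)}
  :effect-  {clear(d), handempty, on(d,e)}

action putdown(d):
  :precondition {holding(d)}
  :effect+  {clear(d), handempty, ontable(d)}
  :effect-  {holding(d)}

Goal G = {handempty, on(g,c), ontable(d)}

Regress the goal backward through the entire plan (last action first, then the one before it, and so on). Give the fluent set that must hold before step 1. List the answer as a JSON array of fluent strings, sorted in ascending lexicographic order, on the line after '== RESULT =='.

Regress step by step:
  through step 2 (putdown(d)): drop {handempty, ontable(d)}, keep {on(g,c)}, require {holding(d)}
    → {holding(d), on(g,c)}
  through step 1 (unstack(d,e)): drop {holding(d)}, keep {on(g,c)}, require {clear(d), handempty, on(d,e)}
    → {clear(d), handempty, on(d,e), on(g,c)}

== RESULT ==
["clear(d)", "handempty", "on(d,e)", "on(g,c)"]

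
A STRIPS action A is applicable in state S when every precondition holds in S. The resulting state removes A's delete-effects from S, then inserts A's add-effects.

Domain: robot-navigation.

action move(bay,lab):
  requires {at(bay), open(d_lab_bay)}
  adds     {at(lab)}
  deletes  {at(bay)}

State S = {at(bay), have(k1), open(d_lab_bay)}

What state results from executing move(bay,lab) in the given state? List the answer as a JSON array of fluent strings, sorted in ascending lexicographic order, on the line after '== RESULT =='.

Progress:
  pre ⊆ S: {at(bay), open(d_lab_bay)} ⊆ S  — applicable
  S \ del = {have(k1), open(d_lab_bay)}
  ∪ add   = {at(lab), have(k1), open(d_lab_bay)}

== RESULT ==
["at(lab)", "have(k1)", "open(d_lab_bay)"]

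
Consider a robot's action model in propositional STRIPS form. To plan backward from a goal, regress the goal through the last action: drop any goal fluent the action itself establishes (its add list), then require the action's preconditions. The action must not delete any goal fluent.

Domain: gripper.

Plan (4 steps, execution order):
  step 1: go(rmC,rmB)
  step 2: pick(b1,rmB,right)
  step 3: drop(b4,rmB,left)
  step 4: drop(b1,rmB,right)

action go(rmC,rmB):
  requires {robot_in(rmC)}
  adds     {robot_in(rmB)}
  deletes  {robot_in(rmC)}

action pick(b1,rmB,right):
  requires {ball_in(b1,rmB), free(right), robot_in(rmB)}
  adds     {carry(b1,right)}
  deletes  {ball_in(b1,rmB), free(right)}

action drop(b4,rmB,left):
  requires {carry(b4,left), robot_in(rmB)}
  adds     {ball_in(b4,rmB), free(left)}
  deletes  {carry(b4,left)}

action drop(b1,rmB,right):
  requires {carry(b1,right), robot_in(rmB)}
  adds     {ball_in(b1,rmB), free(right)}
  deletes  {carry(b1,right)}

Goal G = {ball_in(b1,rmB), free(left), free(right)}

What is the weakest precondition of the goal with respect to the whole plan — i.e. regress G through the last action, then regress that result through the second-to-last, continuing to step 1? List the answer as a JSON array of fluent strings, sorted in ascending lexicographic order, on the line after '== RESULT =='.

Work backward from the goal:
  through step 4 (drop(b1,rmB,right)): drop {ball_in(b1,rmB), free(right)}, keep {free(left)}, require {carry(b1,right), robot_in(rmB)}
    → {carry(b1,right), free(left), robot_in(rmB)}
  through step 3 (drop(b4,rmB,left)): drop {free(left)}, keep {carry(b1,right), robot_in(rmB)}, require {carry(b4,left), robot_in(rmB)}
    → {carry(b1,right), carry(b4,left), robot_in(rmB)}
  through step 2 (pick(b1,rmB,right)): drop {carry(b1,right)}, keep {carry(b4,left), robot_in(rmB)}, require {ball_in(b1,rmB), free(right), robot_in(rmB)}
    → {ball_in(b1,rmB), carry(b4,left), free(right), robot_in(rmB)}
  through step 1 (go(rmC,rmB)): drop {robot_in(rmB)}, keep {ball_in(b1,rmB), carry(b4,left), free(right)}, require {robot_in(rmC)}
    → {ball_in(b1,rmB), carry(b4,left), free(right), robot_in(rmC)}

== RESULT ==
["ball_in(b1,rmB)", "carry(b4,left)", "free(right)", "robot_in(rmC)"]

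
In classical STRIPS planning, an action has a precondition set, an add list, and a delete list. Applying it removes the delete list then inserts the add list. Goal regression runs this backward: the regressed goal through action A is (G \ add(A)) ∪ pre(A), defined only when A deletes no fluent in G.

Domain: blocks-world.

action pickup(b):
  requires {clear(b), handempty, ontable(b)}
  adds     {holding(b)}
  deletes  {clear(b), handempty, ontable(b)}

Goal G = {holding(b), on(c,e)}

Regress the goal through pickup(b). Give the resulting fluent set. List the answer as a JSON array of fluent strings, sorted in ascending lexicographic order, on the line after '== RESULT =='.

Compute (G \ add) ∪ pre:
  G ∩ del = {}  (empty — regression defined)
  G \ add = {holding(b), on(c,e)} \ {holding(b)} = {on(c,e)}
  ∪ pre   = {on(c,e)} ∪ {clear(b), handempty, ontable(b)}
          = {clear(b), handempty, on(c,e), ontable(b)}

== RESULT ==
["clear(b)", "handempty", "on(c,e)", "ontable(b)"]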